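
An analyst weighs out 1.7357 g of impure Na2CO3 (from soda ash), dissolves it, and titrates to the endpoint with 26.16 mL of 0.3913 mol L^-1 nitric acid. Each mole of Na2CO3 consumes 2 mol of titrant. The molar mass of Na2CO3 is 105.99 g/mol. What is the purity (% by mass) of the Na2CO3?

31.3%

n(HNO3) = 0.3913 x 0.02616 = 0.01024 mol.
n(Na2CO3) = 0.01024 / 2 = 0.005118 mol.
mass of Na2CO3 = 0.005118 x 105.99 = 0.5425 g.
% purity = 0.5425 / 1.7357 x 100 = 31.3%.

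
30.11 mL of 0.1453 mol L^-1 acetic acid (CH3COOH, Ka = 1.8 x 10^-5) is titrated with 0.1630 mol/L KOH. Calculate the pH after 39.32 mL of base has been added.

n(acid) = 0.1453 x 0.03011 = 0.004375 mol; n(KOH) added = 0.1630 x 0.03932 = 0.006409 mol.
Base is in excess by 0.006409 - 0.004375 = 0.002034 mol in a total volume of 0.06943 L.
[OH^-] = 0.002034/0.06943 = 0.02930 M, so pOH = 1.53 and pH = 14.00 - 1.53 = 12.47.

12.47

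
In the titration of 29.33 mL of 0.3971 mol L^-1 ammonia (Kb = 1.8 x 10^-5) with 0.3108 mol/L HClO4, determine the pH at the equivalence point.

5.01

n(NH3) = 0.3971 x 0.02933 = 0.01165 mol; V(HClO4) at equivalence = 0.01165/0.3108 = 0.03747 L.
At equivalence the base is fully converted to NH4+; total volume = 0.06680 L, so [NH4+] = 0.01165/0.06680 = 0.1743 M.
Ka(NH4+) = Kw/Kb = 1.0e-14 / 1.8 x 10^-5 = 5.56e-10.
[H^+] = sqrt(Ka x [NH4+]) = sqrt(5.56e-10 x 0.1743) = 9.84e-6 M.
pH = -log(9.84e-6) = 5.01.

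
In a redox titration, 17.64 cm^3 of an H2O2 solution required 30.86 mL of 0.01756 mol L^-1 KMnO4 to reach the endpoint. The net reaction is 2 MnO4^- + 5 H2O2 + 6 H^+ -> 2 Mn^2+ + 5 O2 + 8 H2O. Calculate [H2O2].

0.0768 M

n(KMnO4) = 0.01756 x 0.03086 = 0.0005419 mol.
From the balanced equation, 2 mol KMnO4 reacts with 5 mol H2O2, so n(H2O2) = 0.0005419 x 5/2 = 0.001355 mol.
[H2O2] = 0.001355 / 0.01764 L = 0.0768 M.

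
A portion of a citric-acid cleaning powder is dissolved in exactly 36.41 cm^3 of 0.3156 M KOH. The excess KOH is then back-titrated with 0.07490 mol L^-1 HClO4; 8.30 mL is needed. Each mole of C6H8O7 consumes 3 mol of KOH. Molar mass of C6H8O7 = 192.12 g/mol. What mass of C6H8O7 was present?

Total n(KOH) added = 0.3156 x 0.03641 = 0.01149 mol.
n(HClO4) used = 0.07490 x 0.008300 = 0.0006217 mol, which equals the excess n(KOH).
So n(KOH) consumed by the sample = 0.01149 - 0.0006217 = 0.01087 mol.
n(C6H8O7) = 0.01087 / 3 = 0.003623 mol.
mass = 0.003623 mol x 192.12 g/mol = 0.696 g.

0.696 g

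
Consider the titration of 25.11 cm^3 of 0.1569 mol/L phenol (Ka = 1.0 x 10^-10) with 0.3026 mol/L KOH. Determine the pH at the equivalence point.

11.51

n(C6H5OH) = 0.1569 x 0.02511 = 0.003940 mol; V(KOH) at equivalence = 0.003940/0.3026 = 0.01302 L.
At equivalence all the acid is converted to C6H5O-; total volume = 0.02511 + 0.01302 = 0.03813 L, so [C6H5O-] = 0.003940/0.03813 = 0.1033 M.
Kb = Kw/Ka = 1.0e-14 / 1.0 x 10^-10 = 0.000100.
[OH^-] = sqrt(Kb x [C6H5O-]) = sqrt(0.000100 x 0.1033) = 0.00321 M.
pOH = 2.49, so pH = 14.00 - 2.49 = 11.51.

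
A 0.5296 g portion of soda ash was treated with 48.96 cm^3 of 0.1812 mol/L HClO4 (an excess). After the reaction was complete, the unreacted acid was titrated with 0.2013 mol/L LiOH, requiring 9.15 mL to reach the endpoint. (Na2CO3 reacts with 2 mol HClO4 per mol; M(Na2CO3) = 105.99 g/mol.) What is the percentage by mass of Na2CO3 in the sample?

Total n(HClO4) added = 0.1812 x 0.04896 = 0.008872 mol.
n(LiOH) used = 0.2013 x 0.009150 = 0.001842 mol, which equals the excess n(HClO4).
So n(HClO4) consumed by the sample = 0.008872 - 0.001842 = 0.007030 mol.
n(Na2CO3) = 0.007030 / 2 = 0.003515 mol.
mass Na2CO3 = 0.003515 x 105.99 = 0.3725 g, so %Na2CO3 = 0.3725/0.5296 x 100 = 70.3%.

70.3%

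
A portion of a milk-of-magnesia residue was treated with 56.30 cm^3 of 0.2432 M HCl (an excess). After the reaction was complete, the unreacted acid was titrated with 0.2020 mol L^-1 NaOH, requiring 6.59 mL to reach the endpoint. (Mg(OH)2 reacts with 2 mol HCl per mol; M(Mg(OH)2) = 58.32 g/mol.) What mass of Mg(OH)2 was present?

0.360 g

Total n(HCl) added = 0.2432 x 0.05630 = 0.01369 mol.
n(NaOH) used = 0.2020 x 0.006590 = 0.001331 mol, which equals the excess n(HCl).
So n(HCl) consumed by the sample = 0.01369 - 0.001331 = 0.01236 mol.
n(Mg(OH)2) = 0.01236 / 2 = 0.006180 mol.
mass = 0.006180 mol x 58.32 g/mol = 0.360 g.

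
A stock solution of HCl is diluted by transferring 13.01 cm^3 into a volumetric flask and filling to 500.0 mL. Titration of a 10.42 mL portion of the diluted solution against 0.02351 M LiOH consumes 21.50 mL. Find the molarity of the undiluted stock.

1.86 M

n(LiOH) = 0.02351 x 0.02150 = 0.0005055 mol.
n(HCl) in the aliquot = 0.0005055 mol.
[diluted HCl] = 0.0005055 / 0.01042 = 0.04851 M.
Dilution factor = 500.0/13.01 = 38.43, so [stock] = 0.04851 x 38.43 = 1.86 M.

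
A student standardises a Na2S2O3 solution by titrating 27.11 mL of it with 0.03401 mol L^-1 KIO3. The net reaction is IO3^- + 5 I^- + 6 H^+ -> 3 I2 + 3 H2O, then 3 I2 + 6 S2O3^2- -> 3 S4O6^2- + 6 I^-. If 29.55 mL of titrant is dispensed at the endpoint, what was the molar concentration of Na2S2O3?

0.222 M

n(KIO3) = 0.03401 x 0.02955 = 0.001005 mol.
From the balanced equation, 1 mol KIO3 reacts with 6 mol Na2S2O3, so n(Na2S2O3) = 0.001005 x 6/1 = 0.006030 mol.
[Na2S2O3] = 0.006030 / 0.02711 L = 0.222 M.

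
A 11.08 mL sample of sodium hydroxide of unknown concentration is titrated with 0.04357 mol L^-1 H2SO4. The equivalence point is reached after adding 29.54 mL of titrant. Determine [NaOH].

0.232 M

n(H2SO4) delivered = 0.04357 x 0.02954 = 0.001287 mol.
The reaction is 2 NaOH + 1 H2SO4, so n(NaOH) = 0.001287 x 2/1 = 0.002574 mol.
[NaOH] = 0.002574 mol / 0.01108 L = 0.232 M.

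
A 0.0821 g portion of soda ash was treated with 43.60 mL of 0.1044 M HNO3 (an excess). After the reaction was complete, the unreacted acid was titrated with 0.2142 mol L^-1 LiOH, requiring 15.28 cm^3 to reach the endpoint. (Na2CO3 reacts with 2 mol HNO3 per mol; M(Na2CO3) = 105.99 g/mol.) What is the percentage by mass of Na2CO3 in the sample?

Total n(HNO3) added = 0.1044 x 0.04360 = 0.004552 mol.
n(LiOH) used = 0.2142 x 0.01528 = 0.003273 mol, which equals the excess n(HNO3).
So n(HNO3) consumed by the sample = 0.004552 - 0.003273 = 0.001279 mol.
n(Na2CO3) = 0.001279 / 2 = 0.0006394 mol.
mass Na2CO3 = 0.0006394 x 105.99 = 0.06777 g, so %Na2CO3 = 0.06777/0.0821 x 100 = 82.5%.

82.5%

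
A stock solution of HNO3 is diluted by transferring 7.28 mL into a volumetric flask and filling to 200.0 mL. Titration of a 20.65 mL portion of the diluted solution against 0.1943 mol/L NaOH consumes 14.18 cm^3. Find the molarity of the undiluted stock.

n(NaOH) = 0.1943 x 0.01418 = 0.002755 mol.
n(HNO3) in the aliquot = 0.002755 mol.
[diluted HNO3] = 0.002755 / 0.02065 = 0.1334 M.
Dilution factor = 200.0/7.280 = 27.47, so [stock] = 0.1334 x 27.47 = 3.67 M.

3.67 M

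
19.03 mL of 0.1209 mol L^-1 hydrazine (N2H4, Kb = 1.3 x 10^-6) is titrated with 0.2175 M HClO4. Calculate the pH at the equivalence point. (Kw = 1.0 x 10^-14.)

4.61

n(N2H4) = 0.1209 x 0.01903 = 0.002301 mol; V(HClO4) at equivalence = 0.002301/0.2175 = 0.01058 L.
At equivalence the base is fully converted to N2H5+; total volume = 0.02961 L, so [N2H5+] = 0.002301/0.02961 = 0.07771 M.
Ka(N2H5+) = Kw/Kb = 1.0e-14 / 1.3 x 10^-6 = 7.69e-9.
[H^+] = sqrt(Ka x [N2H5+]) = sqrt(7.69e-9 x 0.07771) = 2.44e-5 M.
pH = -log(2.44e-5) = 4.61.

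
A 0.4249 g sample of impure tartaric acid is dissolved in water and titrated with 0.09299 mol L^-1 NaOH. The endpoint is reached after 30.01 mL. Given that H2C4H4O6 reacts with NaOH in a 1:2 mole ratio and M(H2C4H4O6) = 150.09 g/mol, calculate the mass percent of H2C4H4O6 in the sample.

n(NaOH) = 0.09299 x 0.03001 = 0.002791 mol.
n(H2C4H4O6) = 0.002791 / 2 = 0.001395 mol.
mass of H2C4H4O6 = 0.001395 x 150.09 = 0.2094 g.
% purity = 0.2094 / 0.4249 x 100 = 49.3%.

49.3%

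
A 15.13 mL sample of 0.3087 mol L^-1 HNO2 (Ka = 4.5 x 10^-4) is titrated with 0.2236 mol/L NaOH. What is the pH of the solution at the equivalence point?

n(HNO2) = 0.3087 x 0.01513 = 0.004671 mol; V(NaOH) at equivalence = 0.004671/0.2236 = 0.02089 L.
At equivalence all the acid is converted to NO2-; total volume = 0.01513 + 0.02089 = 0.03602 L, so [NO2-] = 0.004671/0.03602 = 0.1297 M.
Kb = Kw/Ka = 1.0e-14 / 4.5 x 10^-4 = 2.22e-11.
[OH^-] = sqrt(Kb x [NO2-]) = sqrt(2.22e-11 x 0.1297) = 1.70e-6 M.
pOH = 5.77, so pH = 14.00 - 5.77 = 8.23.

8.23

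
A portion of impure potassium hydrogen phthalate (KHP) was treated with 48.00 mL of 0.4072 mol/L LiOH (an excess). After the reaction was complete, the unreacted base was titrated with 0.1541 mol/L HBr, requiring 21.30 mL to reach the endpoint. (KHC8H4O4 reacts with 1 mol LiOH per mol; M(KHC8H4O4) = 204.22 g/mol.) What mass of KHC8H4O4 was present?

Total n(LiOH) added = 0.4072 x 0.04800 = 0.01955 mol.
n(HBr) used = 0.1541 x 0.02130 = 0.003282 mol, which equals the excess n(LiOH).
So n(LiOH) consumed by the sample = 0.01955 - 0.003282 = 0.01626 mol.
n(KHC8H4O4) = 0.01626 / 1 = 0.01626 mol.
mass = 0.01626 mol x 204.22 g/mol = 3.32 g.

3.32 g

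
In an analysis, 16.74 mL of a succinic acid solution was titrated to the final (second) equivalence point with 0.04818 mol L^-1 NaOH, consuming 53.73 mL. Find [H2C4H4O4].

0.0773 M

n(NaOH) = 0.04818 x 0.05373 = 0.002589 mol.
At the final (second) equivalence point, 2 mol OH^- react per mol H2C4H4O4, so n(H2C4H4O4) = 0.002589 / 2 = 0.001294 mol.
[H2C4H4O4] = 0.001294 / 0.01674 L = 0.0773 M.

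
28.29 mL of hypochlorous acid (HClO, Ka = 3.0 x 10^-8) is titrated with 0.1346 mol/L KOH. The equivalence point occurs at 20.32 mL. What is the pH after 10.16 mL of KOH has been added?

10.16 mL is exactly half the equivalence volume (20.32/2), i.e. the half-equivalence point.
There, n(HA) = n(A^-), so pH = pKa = -log(3.0 x 10^-8) = 7.52.

7.52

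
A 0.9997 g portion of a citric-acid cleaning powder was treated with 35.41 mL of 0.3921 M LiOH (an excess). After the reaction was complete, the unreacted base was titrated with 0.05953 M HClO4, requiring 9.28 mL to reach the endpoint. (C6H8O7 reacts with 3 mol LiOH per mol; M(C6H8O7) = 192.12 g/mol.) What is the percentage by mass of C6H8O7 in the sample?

Total n(LiOH) added = 0.3921 x 0.03541 = 0.01388 mol.
n(HClO4) used = 0.05953 x 0.009280 = 0.0005524 mol, which equals the excess n(LiOH).
So n(LiOH) consumed by the sample = 0.01388 - 0.0005524 = 0.01333 mol.
n(C6H8O7) = 0.01333 / 3 = 0.004444 mol.
mass C6H8O7 = 0.004444 x 192.12 = 0.8538 g, so %C6H8O7 = 0.8538/0.9997 x 100 = 85.4%.

85.4%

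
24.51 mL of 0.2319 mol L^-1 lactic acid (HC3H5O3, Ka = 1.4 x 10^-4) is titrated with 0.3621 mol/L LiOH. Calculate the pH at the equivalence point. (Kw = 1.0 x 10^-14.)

n(HC3H5O3) = 0.2319 x 0.02451 = 0.005684 mol; V(LiOH) at equivalence = 0.005684/0.3621 = 0.01570 L.
At equivalence all the acid is converted to C3H5O3-; total volume = 0.02451 + 0.01570 = 0.04021 L, so [C3H5O3-] = 0.005684/0.04021 = 0.1414 M.
Kb = Kw/Ka = 1.0e-14 / 1.4 x 10^-4 = 7.14e-11.
[OH^-] = sqrt(Kb x [C3H5O3-]) = sqrt(7.14e-11 x 0.1414) = 3.18e-6 M.
pOH = 5.50, so pH = 14.00 - 5.50 = 8.50.

8.50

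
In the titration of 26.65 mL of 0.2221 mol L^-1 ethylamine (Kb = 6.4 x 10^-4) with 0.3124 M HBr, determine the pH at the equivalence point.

5.85

n(C2H5NH2) = 0.2221 x 0.02665 = 0.005919 mol; V(HBr) at equivalence = 0.005919/0.3124 = 0.01895 L.
At equivalence the base is fully converted to C2H5NH3+; total volume = 0.04560 L, so [C2H5NH3+] = 0.005919/0.04560 = 0.1298 M.
Ka(C2H5NH3+) = Kw/Kb = 1.0e-14 / 6.4 x 10^-4 = 1.56e-11.
[H^+] = sqrt(Ka x [C2H5NH3+]) = sqrt(1.56e-11 x 0.1298) = 1.42e-6 M.
pH = -log(1.42e-6) = 5.85.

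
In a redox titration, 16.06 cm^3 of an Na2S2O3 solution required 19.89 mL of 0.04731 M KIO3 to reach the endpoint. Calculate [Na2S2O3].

0.352 M

n(KIO3) = 0.04731 x 0.01989 = 0.0009410 mol.
From the balanced equation, 1 mol KIO3 reacts with 6 mol Na2S2O3, so n(Na2S2O3) = 0.0009410 x 6/1 = 0.005646 mol.
[Na2S2O3] = 0.005646 / 0.01606 L = 0.352 M.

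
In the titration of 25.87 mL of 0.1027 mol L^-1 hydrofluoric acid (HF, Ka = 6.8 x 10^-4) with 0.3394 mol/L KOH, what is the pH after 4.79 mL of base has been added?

3.37

Initial n(HF) = 0.1027 x 0.02587 = 0.002657 mol.
n(KOH) added = 0.3394 x 0.004790 = 0.001626 mol, converting that many moles of HF to F-.
Remaining n(HF) = 0.001031 mol; n(F-) = 0.001626 mol.
By Henderson-Hasselbalch, pH = pKa + log([A^-]/[HA]) = 3.17 + log(0.001626/0.001031) = 3.17 + (+0.20) = 3.37.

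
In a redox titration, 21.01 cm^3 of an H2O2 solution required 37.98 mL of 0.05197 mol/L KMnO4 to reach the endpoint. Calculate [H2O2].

0.235 M

n(KMnO4) = 0.05197 x 0.03798 = 0.001974 mol.
From the balanced equation, 2 mol KMnO4 reacts with 5 mol H2O2, so n(H2O2) = 0.001974 x 5/2 = 0.004935 mol.
[H2O2] = 0.004935 / 0.02101 L = 0.235 M.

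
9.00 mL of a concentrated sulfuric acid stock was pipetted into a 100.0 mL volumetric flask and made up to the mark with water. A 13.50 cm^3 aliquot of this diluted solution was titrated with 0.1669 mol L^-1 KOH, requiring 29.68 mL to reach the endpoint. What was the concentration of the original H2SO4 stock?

n(KOH) = 0.1669 x 0.02968 = 0.004954 mol.
n(H2SO4) in the aliquot = 0.004954 x 1/2 = 0.002477 mol.
[diluted H2SO4] = 0.002477 / 0.01350 = 0.1835 M.
Dilution factor = 100.0/9.000 = 11.11, so [stock] = 0.1835 x 11.11 = 2.04 M.

2.04 M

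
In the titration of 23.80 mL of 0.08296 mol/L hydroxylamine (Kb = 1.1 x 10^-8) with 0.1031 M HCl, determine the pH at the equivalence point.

3.69

n(NH2OH) = 0.08296 x 0.02380 = 0.001974 mol; V(HCl) at equivalence = 0.001974/0.1031 = 0.01915 L.
At equivalence the base is fully converted to NH3OH+; total volume = 0.04295 L, so [NH3OH+] = 0.001974/0.04295 = 0.04597 M.
Ka(NH3OH+) = Kw/Kb = 1.0e-14 / 1.1 x 10^-8 = 9.09e-7.
[H^+] = sqrt(Ka x [NH3OH+]) = sqrt(9.09e-7 x 0.04597) = 0.000204 M.
pH = -log(0.000204) = 3.69.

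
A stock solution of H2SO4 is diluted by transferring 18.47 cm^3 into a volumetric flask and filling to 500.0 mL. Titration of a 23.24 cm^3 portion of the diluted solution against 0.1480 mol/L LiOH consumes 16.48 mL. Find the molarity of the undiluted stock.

n(LiOH) = 0.1480 x 0.01648 = 0.002439 mol.
n(H2SO4) in the aliquot = 0.002439 x 1/2 = 0.001220 mol.
[diluted H2SO4] = 0.001220 / 0.02324 = 0.05248 M.
Dilution factor = 500.0/18.47 = 27.07, so [stock] = 0.05248 x 27.07 = 1.42 M.

1.42 M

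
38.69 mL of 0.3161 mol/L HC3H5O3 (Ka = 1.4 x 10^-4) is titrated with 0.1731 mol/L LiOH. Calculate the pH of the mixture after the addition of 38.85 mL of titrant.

Initial n(HC3H5O3) = 0.3161 x 0.03869 = 0.01223 mol.
n(LiOH) added = 0.1731 x 0.03885 = 0.006725 mol, converting that many moles of HC3H5O3 to C3H5O3-.
Remaining n(HC3H5O3) = 0.005505 mol; n(C3H5O3-) = 0.006725 mol.
By Henderson-Hasselbalch, pH = pKa + log([A^-]/[HA]) = 3.85 + log(0.006725/0.005505) = 3.85 + (+0.09) = 3.94.

3.94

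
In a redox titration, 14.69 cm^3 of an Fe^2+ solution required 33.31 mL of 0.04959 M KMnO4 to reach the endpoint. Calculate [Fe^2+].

0.562 M

n(KMnO4) = 0.04959 x 0.03331 = 0.001652 mol.
From the balanced equation, 1 mol KMnO4 reacts with 5 mol Fe^2+, so n(Fe^2+) = 0.001652 x 5/1 = 0.008259 mol.
[Fe^2+] = 0.008259 / 0.01469 L = 0.562 M.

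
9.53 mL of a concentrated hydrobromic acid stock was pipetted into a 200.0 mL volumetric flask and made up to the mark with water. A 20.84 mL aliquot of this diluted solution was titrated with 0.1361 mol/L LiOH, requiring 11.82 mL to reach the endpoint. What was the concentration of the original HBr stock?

n(LiOH) = 0.1361 x 0.01182 = 0.001609 mol.
n(HBr) in the aliquot = 0.001609 mol.
[diluted HBr] = 0.001609 / 0.02084 = 0.07719 M.
Dilution factor = 200.0/9.530 = 20.99, so [stock] = 0.07719 x 20.99 = 1.62 M.

1.62 M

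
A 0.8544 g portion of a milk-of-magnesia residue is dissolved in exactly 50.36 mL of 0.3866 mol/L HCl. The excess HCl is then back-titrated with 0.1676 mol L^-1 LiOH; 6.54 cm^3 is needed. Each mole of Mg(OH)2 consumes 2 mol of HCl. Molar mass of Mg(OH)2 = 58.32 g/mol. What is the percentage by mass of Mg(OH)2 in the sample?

62.7%

Total n(HCl) added = 0.3866 x 0.05036 = 0.01947 mol.
n(LiOH) used = 0.1676 x 0.006540 = 0.001096 mol, which equals the excess n(HCl).
So n(HCl) consumed by the sample = 0.01947 - 0.001096 = 0.01837 mol.
n(Mg(OH)2) = 0.01837 / 2 = 0.009187 mol.
mass Mg(OH)2 = 0.009187 x 58.32 = 0.5358 g, so %Mg(OH)2 = 0.5358/0.8544 x 100 = 62.7%.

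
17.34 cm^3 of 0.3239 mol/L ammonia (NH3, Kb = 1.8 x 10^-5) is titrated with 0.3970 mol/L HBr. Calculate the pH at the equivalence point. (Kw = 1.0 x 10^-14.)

n(NH3) = 0.3239 x 0.01734 = 0.005616 mol; V(HBr) at equivalence = 0.005616/0.3970 = 0.01415 L.
At equivalence the base is fully converted to NH4+; total volume = 0.03149 L, so [NH4+] = 0.005616/0.03149 = 0.1784 M.
Ka(NH4+) = Kw/Kb = 1.0e-14 / 1.8 x 10^-5 = 5.56e-10.
[H^+] = sqrt(Ka x [NH4+]) = sqrt(5.56e-10 x 0.1784) = 9.95e-6 M.
pH = -log(9.95e-6) = 5.00.

5.00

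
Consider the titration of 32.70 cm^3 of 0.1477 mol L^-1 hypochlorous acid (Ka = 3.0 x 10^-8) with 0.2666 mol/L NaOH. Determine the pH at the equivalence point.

n(HClO) = 0.1477 x 0.03270 = 0.004830 mol; V(NaOH) at equivalence = 0.004830/0.2666 = 0.01812 L.
At equivalence all the acid is converted to ClO-; total volume = 0.03270 + 0.01812 = 0.05082 L, so [ClO-] = 0.004830/0.05082 = 0.09504 M.
Kb = Kw/Ka = 1.0e-14 / 3.0 x 10^-8 = 3.33e-7.
[OH^-] = sqrt(Kb x [ClO-]) = sqrt(3.33e-7 x 0.09504) = 0.000178 M.
pOH = 3.75, so pH = 14.00 - 3.75 = 10.25.

10.25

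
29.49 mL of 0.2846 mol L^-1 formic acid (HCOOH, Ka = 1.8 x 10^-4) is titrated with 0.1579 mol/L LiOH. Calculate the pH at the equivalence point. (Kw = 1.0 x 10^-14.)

8.38

n(HCOOH) = 0.2846 x 0.02949 = 0.008393 mol; V(LiOH) at equivalence = 0.008393/0.1579 = 0.05315 L.
At equivalence all the acid is converted to HCOO-; total volume = 0.02949 + 0.05315 = 0.08264 L, so [HCOO-] = 0.008393/0.08264 = 0.1016 M.
Kb = Kw/Ka = 1.0e-14 / 1.8 x 10^-4 = 5.56e-11.
[OH^-] = sqrt(Kb x [HCOO-]) = sqrt(5.56e-11 x 0.1016) = 2.38e-6 M.
pOH = 5.62, so pH = 14.00 - 5.62 = 8.38.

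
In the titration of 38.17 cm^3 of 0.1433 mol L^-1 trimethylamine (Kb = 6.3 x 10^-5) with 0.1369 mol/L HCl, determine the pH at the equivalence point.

n((CH3)3N) = 0.1433 x 0.03817 = 0.005470 mol; V(HCl) at equivalence = 0.005470/0.1369 = 0.03995 L.
At equivalence the base is fully converted to (CH3)3NH+; total volume = 0.07812 L, so [(CH3)3NH+] = 0.005470/0.07812 = 0.07001 M.
Ka((CH3)3NH+) = Kw/Kb = 1.0e-14 / 6.3 x 10^-5 = 1.59e-10.
[H^+] = sqrt(Ka x [(CH3)3NH+]) = sqrt(1.59e-10 x 0.07001) = 3.33e-6 M.
pH = -log(3.33e-6) = 5.48.

5.48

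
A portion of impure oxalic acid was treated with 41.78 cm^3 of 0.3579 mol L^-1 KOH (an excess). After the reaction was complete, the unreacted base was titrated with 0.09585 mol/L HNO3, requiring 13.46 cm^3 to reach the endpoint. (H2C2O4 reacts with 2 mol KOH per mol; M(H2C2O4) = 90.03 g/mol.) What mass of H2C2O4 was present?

0.615 g

Total n(KOH) added = 0.3579 x 0.04178 = 0.01495 mol.
n(HNO3) used = 0.09585 x 0.01346 = 0.001290 mol, which equals the excess n(KOH).
So n(KOH) consumed by the sample = 0.01495 - 0.001290 = 0.01366 mol.
n(H2C2O4) = 0.01366 / 2 = 0.006831 mol.
mass = 0.006831 mol x 90.03 g/mol = 0.615 g.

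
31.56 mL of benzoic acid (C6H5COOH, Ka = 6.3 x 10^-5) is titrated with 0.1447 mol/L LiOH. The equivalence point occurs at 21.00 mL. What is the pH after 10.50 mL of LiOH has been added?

4.20

10.50 mL is exactly half the equivalence volume (21.00/2), i.e. the half-equivalence point.
There, n(HA) = n(A^-), so pH = pKa = -log(6.3 x 10^-5) = 4.20.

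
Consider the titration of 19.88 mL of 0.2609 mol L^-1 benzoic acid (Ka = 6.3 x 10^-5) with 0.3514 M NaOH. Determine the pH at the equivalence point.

8.69

n(C6H5COOH) = 0.2609 x 0.01988 = 0.005187 mol; V(NaOH) at equivalence = 0.005187/0.3514 = 0.01476 L.
At equivalence all the acid is converted to C6H5COO-; total volume = 0.01988 + 0.01476 = 0.03464 L, so [C6H5COO-] = 0.005187/0.03464 = 0.1497 M.
Kb = Kw/Ka = 1.0e-14 / 6.3 x 10^-5 = 1.59e-10.
[OH^-] = sqrt(Kb x [C6H5COO-]) = sqrt(1.59e-10 x 0.1497) = 4.88e-6 M.
pOH = 5.31, so pH = 14.00 - 5.31 = 8.69.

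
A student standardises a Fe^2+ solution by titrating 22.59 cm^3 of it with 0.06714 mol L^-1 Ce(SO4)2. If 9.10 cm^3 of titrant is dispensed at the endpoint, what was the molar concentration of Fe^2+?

n(Ce(SO4)2) = 0.06714 x 0.009100 = 0.0006110 mol.
From the balanced equation, 1 mol Ce(SO4)2 reacts with 1 mol Fe^2+, so n(Fe^2+) = 0.0006110 x 1/1 = 0.0006110 mol.
[Fe^2+] = 0.0006110 / 0.02259 L = 0.0270 M.

0.0270 M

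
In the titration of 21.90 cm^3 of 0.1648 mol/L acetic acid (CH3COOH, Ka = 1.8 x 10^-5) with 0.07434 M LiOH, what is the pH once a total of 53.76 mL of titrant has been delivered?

11.71

n(acid) = 0.1648 x 0.02190 = 0.003609 mol; n(LiOH) added = 0.07434 x 0.05376 = 0.003997 mol.
Base is in excess by 0.003997 - 0.003609 = 0.0003874 mol in a total volume of 0.07566 L.
[OH^-] = 0.0003874/0.07566 = 0.005120 M, so pOH = 2.29 and pH = 14.00 - 2.29 = 11.71.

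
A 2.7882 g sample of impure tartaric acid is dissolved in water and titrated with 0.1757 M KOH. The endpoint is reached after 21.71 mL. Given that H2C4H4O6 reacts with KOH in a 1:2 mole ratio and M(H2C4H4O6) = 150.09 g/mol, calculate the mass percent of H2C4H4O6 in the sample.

10.3%

n(KOH) = 0.1757 x 0.02171 = 0.003814 mol.
n(H2C4H4O6) = 0.003814 / 2 = 0.001907 mol.
mass of H2C4H4O6 = 0.001907 x 150.09 = 0.2863 g.
% purity = 0.2863 / 2.7882 x 100 = 10.3%.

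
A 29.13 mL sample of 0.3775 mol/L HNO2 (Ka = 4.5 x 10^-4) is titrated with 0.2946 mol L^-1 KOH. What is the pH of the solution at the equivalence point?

8.28

n(HNO2) = 0.3775 x 0.02913 = 0.01100 mol; V(KOH) at equivalence = 0.01100/0.2946 = 0.03733 L.
At equivalence all the acid is converted to NO2-; total volume = 0.02913 + 0.03733 = 0.06646 L, so [NO2-] = 0.01100/0.06646 = 0.1655 M.
Kb = Kw/Ka = 1.0e-14 / 4.5 x 10^-4 = 2.22e-11.
[OH^-] = sqrt(Kb x [NO2-]) = sqrt(2.22e-11 x 0.1655) = 1.92e-6 M.
pOH = 5.72, so pH = 14.00 - 5.72 = 8.28.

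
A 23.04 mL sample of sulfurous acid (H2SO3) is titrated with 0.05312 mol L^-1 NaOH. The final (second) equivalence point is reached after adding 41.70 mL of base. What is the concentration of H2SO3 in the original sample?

0.0481 M

n(NaOH) = 0.05312 x 0.04170 = 0.002215 mol.
At the final (second) equivalence point, 2 mol OH^- react per mol H2SO3, so n(H2SO3) = 0.002215 / 2 = 0.001108 mol.
[H2SO3] = 0.001108 / 0.02304 L = 0.0481 M.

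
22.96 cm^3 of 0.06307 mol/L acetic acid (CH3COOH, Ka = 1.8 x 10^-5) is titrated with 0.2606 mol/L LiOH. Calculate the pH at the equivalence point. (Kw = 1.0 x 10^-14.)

8.73

n(CH3COOH) = 0.06307 x 0.02296 = 0.001448 mol; V(LiOH) at equivalence = 0.001448/0.2606 = 0.005557 L.
At equivalence all the acid is converted to CH3COO-; total volume = 0.02296 + 0.005557 = 0.02852 L, so [CH3COO-] = 0.001448/0.02852 = 0.05078 M.
Kb = Kw/Ka = 1.0e-14 / 1.8 x 10^-5 = 5.56e-10.
[OH^-] = sqrt(Kb x [CH3COO-]) = sqrt(5.56e-10 x 0.05078) = 5.31e-6 M.
pOH = 5.27, so pH = 14.00 - 5.27 = 8.73.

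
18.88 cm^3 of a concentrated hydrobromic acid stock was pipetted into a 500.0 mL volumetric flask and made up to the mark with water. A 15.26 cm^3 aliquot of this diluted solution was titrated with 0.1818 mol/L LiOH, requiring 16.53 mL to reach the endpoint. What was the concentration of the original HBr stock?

5.22 M

n(LiOH) = 0.1818 x 0.01653 = 0.003005 mol.
n(HBr) in the aliquot = 0.003005 mol.
[diluted HBr] = 0.003005 / 0.01526 = 0.1969 M.
Dilution factor = 500.0/18.88 = 26.48, so [stock] = 0.1969 x 26.48 = 5.22 M.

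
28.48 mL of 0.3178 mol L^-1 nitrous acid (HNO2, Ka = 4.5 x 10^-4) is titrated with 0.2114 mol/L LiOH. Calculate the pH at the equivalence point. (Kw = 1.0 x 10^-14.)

8.23

n(HNO2) = 0.3178 x 0.02848 = 0.009051 mol; V(LiOH) at equivalence = 0.009051/0.2114 = 0.04281 L.
At equivalence all the acid is converted to NO2-; total volume = 0.02848 + 0.04281 = 0.07129 L, so [NO2-] = 0.009051/0.07129 = 0.1270 M.
Kb = Kw/Ka = 1.0e-14 / 4.5 x 10^-4 = 2.22e-11.
[OH^-] = sqrt(Kb x [NO2-]) = sqrt(2.22e-11 x 0.1270) = 1.68e-6 M.
pOH = 5.77, so pH = 14.00 - 5.77 = 8.23.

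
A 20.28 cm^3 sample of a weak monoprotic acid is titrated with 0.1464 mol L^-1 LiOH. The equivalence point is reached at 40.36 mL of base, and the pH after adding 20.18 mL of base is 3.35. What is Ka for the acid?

4.5 x 10^-4

20.18 mL is half of the equivalence volume, so this is the half-equivalence point where [HA] = [A^-].
At half-equivalence pH = pKa, so pKa = 3.35.
Ka = 10^(-3.35) = 4.5 x 10^-4.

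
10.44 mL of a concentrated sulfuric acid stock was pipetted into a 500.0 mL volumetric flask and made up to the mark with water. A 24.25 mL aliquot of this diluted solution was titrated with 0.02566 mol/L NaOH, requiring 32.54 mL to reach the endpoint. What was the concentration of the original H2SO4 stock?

0.825 M

n(NaOH) = 0.02566 x 0.03254 = 0.0008350 mol.
n(H2SO4) in the aliquot = 0.0008350 x 1/2 = 0.0004175 mol.
[diluted H2SO4] = 0.0004175 / 0.02425 = 0.01722 M.
Dilution factor = 500.0/10.44 = 47.89, so [stock] = 0.01722 x 47.89 = 0.825 M.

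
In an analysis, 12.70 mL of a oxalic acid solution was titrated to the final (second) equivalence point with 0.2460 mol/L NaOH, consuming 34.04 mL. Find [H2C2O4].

0.330 M

n(NaOH) = 0.2460 x 0.03404 = 0.008374 mol.
At the final (second) equivalence point, 2 mol OH^- react per mol H2C2O4, so n(H2C2O4) = 0.008374 / 2 = 0.004187 mol.
[H2C2O4] = 0.004187 / 0.01270 L = 0.330 M.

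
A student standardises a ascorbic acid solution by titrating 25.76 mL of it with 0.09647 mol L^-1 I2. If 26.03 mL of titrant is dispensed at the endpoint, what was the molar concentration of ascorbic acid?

0.0975 M

n(I2) = 0.09647 x 0.02603 = 0.002511 mol.
From the balanced equation, 1 mol I2 reacts with 1 mol ascorbic acid, so n(ascorbic acid) = 0.002511 x 1/1 = 0.002511 mol.
[ascorbic acid] = 0.002511 / 0.02576 L = 0.0975 M.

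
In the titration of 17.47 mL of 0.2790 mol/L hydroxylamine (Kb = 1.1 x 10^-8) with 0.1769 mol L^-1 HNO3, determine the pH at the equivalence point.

n(NH2OH) = 0.2790 x 0.01747 = 0.004874 mol; V(HNO3) at equivalence = 0.004874/0.1769 = 0.02755 L.
At equivalence the base is fully converted to NH3OH+; total volume = 0.04502 L, so [NH3OH+] = 0.004874/0.04502 = 0.1083 M.
Ka(NH3OH+) = Kw/Kb = 1.0e-14 / 1.1 x 10^-8 = 9.09e-7.
[H^+] = sqrt(Ka x [NH3OH+]) = sqrt(9.09e-7 x 0.1083) = 0.000314 M.
pH = -log(0.000314) = 3.50.

3.50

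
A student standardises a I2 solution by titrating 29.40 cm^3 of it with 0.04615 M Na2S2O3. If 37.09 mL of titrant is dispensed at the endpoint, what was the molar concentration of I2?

n(Na2S2O3) = 0.04615 x 0.03709 = 0.001712 mol.
From the balanced equation, 2 mol Na2S2O3 reacts with 1 mol I2, so n(I2) = 0.001712 x 1/2 = 0.0008559 mol.
[I2] = 0.0008559 / 0.02940 L = 0.0291 M.

0.0291 M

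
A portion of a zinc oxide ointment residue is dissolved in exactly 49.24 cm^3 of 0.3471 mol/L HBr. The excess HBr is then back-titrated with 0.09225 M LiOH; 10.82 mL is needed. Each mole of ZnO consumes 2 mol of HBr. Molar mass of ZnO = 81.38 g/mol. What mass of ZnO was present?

Total n(HBr) added = 0.3471 x 0.04924 = 0.01709 mol.
n(LiOH) used = 0.09225 x 0.01082 = 0.0009981 mol, which equals the excess n(HBr).
So n(HBr) consumed by the sample = 0.01709 - 0.0009981 = 0.01609 mol.
n(ZnO) = 0.01609 / 2 = 0.008047 mol.
mass = 0.008047 mol x 81.38 g/mol = 0.655 g.

0.655 g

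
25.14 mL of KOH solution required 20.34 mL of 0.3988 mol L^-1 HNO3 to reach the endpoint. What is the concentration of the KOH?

n(HNO3) delivered = 0.3988 x 0.02034 = 0.008112 mol.
For a 1:1 reaction, n(KOH) = 0.008112 mol.
[KOH] = 0.008112 mol / 0.02514 L = 0.323 M.

0.323 M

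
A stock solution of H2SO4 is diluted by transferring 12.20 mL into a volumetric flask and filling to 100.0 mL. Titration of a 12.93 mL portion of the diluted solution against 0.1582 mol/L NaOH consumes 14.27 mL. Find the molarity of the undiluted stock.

n(NaOH) = 0.1582 x 0.01427 = 0.002258 mol.
n(H2SO4) in the aliquot = 0.002258 x 1/2 = 0.001129 mol.
[diluted H2SO4] = 0.001129 / 0.01293 = 0.08730 M.
Dilution factor = 100.0/12.20 = 8.197, so [stock] = 0.08730 x 8.197 = 0.716 M.

0.716 M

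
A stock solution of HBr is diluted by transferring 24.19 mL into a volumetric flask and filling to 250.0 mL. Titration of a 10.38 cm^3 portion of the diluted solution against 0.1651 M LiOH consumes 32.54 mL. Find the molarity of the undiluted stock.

n(LiOH) = 0.1651 x 0.03254 = 0.005372 mol.
n(HBr) in the aliquot = 0.005372 mol.
[diluted HBr] = 0.005372 / 0.01038 = 0.5176 M.
Dilution factor = 250.0/24.19 = 10.33, so [stock] = 0.5176 x 10.33 = 5.35 M.

5.35 M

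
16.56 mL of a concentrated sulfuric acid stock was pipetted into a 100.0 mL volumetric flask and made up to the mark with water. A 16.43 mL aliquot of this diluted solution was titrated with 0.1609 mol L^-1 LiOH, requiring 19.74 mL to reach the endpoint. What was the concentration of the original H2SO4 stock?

n(LiOH) = 0.1609 x 0.01974 = 0.003176 mol.
n(H2SO4) in the aliquot = 0.003176 x 1/2 = 0.001588 mol.
[diluted H2SO4] = 0.001588 / 0.01643 = 0.09666 M.
Dilution factor = 100.0/16.56 = 6.039, so [stock] = 0.09666 x 6.039 = 0.584 M.

0.584 M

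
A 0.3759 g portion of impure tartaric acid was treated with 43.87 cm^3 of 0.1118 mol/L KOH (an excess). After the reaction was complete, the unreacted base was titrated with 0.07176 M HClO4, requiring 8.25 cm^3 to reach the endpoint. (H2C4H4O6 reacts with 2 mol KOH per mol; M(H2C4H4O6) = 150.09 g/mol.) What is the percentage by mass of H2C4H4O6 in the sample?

86.1%

Total n(KOH) added = 0.1118 x 0.04387 = 0.004905 mol.
n(HClO4) used = 0.07176 x 0.008250 = 0.0005920 mol, which equals the excess n(KOH).
So n(KOH) consumed by the sample = 0.004905 - 0.0005920 = 0.004313 mol.
n(H2C4H4O6) = 0.004313 / 2 = 0.002156 mol.
mass H2C4H4O6 = 0.002156 x 150.09 = 0.3236 g, so %H2C4H4O6 = 0.3236/0.3759 x 100 = 86.1%.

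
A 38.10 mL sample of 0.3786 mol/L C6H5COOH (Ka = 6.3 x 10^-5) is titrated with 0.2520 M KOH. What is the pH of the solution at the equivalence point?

8.69

n(C6H5COOH) = 0.3786 x 0.03810 = 0.01442 mol; V(KOH) at equivalence = 0.01442/0.2520 = 0.05724 L.
At equivalence all the acid is converted to C6H5COO-; total volume = 0.03810 + 0.05724 = 0.09534 L, so [C6H5COO-] = 0.01442/0.09534 = 0.1513 M.
Kb = Kw/Ka = 1.0e-14 / 6.3 x 10^-5 = 1.59e-10.
[OH^-] = sqrt(Kb x [C6H5COO-]) = sqrt(1.59e-10 x 0.1513) = 4.90e-6 M.
pOH = 5.31, so pH = 14.00 - 5.31 = 8.69.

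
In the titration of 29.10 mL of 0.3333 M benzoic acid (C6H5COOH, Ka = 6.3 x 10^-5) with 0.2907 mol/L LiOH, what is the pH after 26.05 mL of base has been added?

Initial n(C6H5COOH) = 0.3333 x 0.02910 = 0.009699 mol.
n(LiOH) added = 0.2907 x 0.02605 = 0.007573 mol, converting that many moles of C6H5COOH to C6H5COO-.
Remaining n(C6H5COOH) = 0.002126 mol; n(C6H5COO-) = 0.007573 mol.
By Henderson-Hasselbalch, pH = pKa + log([A^-]/[HA]) = 4.20 + log(0.007573/0.002126) = 4.20 + (+0.55) = 4.75.

4.75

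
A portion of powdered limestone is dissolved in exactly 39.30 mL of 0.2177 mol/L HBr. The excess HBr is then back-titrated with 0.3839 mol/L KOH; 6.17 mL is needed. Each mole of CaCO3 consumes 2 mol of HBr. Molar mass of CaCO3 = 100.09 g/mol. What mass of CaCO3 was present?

0.310 g

Total n(HBr) added = 0.2177 x 0.03930 = 0.008556 mol.
n(KOH) used = 0.3839 x 0.006170 = 0.002369 mol, which equals the excess n(HBr).
So n(HBr) consumed by the sample = 0.008556 - 0.002369 = 0.006187 mol.
n(CaCO3) = 0.006187 / 2 = 0.003093 mol.
mass = 0.003093 mol x 100.09 g/mol = 0.310 g.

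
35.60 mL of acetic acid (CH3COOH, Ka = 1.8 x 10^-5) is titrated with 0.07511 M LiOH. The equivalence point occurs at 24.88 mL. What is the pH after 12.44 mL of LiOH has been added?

4.74

12.44 mL is exactly half the equivalence volume (24.88/2), i.e. the half-equivalence point.
There, n(HA) = n(A^-), so pH = pKa = -log(1.8 x 10^-5) = 4.74.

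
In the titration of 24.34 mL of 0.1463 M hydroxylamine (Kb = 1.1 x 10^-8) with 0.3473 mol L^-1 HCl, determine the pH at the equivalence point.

3.51

n(NH2OH) = 0.1463 x 0.02434 = 0.003561 mol; V(HCl) at equivalence = 0.003561/0.3473 = 0.01025 L.
At equivalence the base is fully converted to NH3OH+; total volume = 0.03459 L, so [NH3OH+] = 0.003561/0.03459 = 0.1029 M.
Ka(NH3OH+) = Kw/Kb = 1.0e-14 / 1.1 x 10^-8 = 9.09e-7.
[H^+] = sqrt(Ka x [NH3OH+]) = sqrt(9.09e-7 x 0.1029) = 0.000306 M.
pH = -log(0.000306) = 3.51.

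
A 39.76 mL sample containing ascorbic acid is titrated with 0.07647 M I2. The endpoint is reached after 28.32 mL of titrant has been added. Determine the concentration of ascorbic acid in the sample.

0.0545 M

n(I2) = 0.07647 x 0.02832 = 0.002166 mol.
From the balanced equation, 1 mol I2 reacts with 1 mol ascorbic acid, so n(ascorbic acid) = 0.002166 x 1/1 = 0.002166 mol.
[ascorbic acid] = 0.002166 / 0.03976 L = 0.0545 M.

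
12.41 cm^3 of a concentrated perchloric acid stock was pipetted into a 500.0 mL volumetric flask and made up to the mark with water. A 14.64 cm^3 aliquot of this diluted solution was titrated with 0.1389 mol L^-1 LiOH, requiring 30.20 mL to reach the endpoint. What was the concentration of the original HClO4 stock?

n(LiOH) = 0.1389 x 0.03020 = 0.004195 mol.
n(HClO4) in the aliquot = 0.004195 mol.
[diluted HClO4] = 0.004195 / 0.01464 = 0.2865 M.
Dilution factor = 500.0/12.41 = 40.29, so [stock] = 0.2865 x 40.29 = 11.5 M.

11.5 M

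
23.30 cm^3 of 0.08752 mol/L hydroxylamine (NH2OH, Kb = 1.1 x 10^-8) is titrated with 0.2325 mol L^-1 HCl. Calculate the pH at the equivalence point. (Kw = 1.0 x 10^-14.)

3.62

n(NH2OH) = 0.08752 x 0.02330 = 0.002039 mol; V(HCl) at equivalence = 0.002039/0.2325 = 0.008771 L.
At equivalence the base is fully converted to NH3OH+; total volume = 0.03207 L, so [NH3OH+] = 0.002039/0.03207 = 0.06358 M.
Ka(NH3OH+) = Kw/Kb = 1.0e-14 / 1.1 x 10^-8 = 9.09e-7.
[H^+] = sqrt(Ka x [NH3OH+]) = sqrt(9.09e-7 x 0.06358) = 0.000240 M.
pH = -log(0.000240) = 3.62.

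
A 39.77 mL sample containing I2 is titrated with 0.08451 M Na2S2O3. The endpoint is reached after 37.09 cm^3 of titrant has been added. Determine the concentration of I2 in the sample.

0.0394 M

n(Na2S2O3) = 0.08451 x 0.03709 = 0.003134 mol.
From the balanced equation, 2 mol Na2S2O3 reacts with 1 mol I2, so n(I2) = 0.003134 x 1/2 = 0.001567 mol.
[I2] = 0.001567 / 0.03977 L = 0.0394 M.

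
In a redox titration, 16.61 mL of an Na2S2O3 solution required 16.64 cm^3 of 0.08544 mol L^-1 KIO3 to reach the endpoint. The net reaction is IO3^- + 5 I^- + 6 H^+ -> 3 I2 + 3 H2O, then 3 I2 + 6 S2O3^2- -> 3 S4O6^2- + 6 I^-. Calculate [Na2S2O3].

n(KIO3) = 0.08544 x 0.01664 = 0.001422 mol.
From the balanced equation, 1 mol KIO3 reacts with 6 mol Na2S2O3, so n(Na2S2O3) = 0.001422 x 6/1 = 0.008530 mol.
[Na2S2O3] = 0.008530 / 0.01661 L = 0.514 M.

0.514 M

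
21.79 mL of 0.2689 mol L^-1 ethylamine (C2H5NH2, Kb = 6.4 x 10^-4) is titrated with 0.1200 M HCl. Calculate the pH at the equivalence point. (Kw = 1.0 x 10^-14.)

n(C2H5NH2) = 0.2689 x 0.02179 = 0.005859 mol; V(HCl) at equivalence = 0.005859/0.1200 = 0.04883 L.
At equivalence the base is fully converted to C2H5NH3+; total volume = 0.07062 L, so [C2H5NH3+] = 0.005859/0.07062 = 0.08297 M.
Ka(C2H5NH3+) = Kw/Kb = 1.0e-14 / 6.4 x 10^-4 = 1.56e-11.
[H^+] = sqrt(Ka x [C2H5NH3+]) = sqrt(1.56e-11 x 0.08297) = 1.14e-6 M.
pH = -log(1.14e-6) = 5.94.

5.94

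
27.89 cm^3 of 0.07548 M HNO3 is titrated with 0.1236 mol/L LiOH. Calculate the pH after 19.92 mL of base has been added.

11.87

n(acid) = 0.07548 x 0.02789 = 0.002105 mol; n(LiOH) added = 0.1236 x 0.01992 = 0.002462 mol.
Base is in excess by 0.002462 - 0.002105 = 0.0003570 mol in a total volume of 0.04781 L.
[OH^-] = 0.0003570/0.04781 = 0.007467 M, so pOH = 2.13 and pH = 14.00 - 2.13 = 11.87.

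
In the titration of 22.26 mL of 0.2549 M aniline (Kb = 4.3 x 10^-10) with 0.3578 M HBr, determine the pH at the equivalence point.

n(C6H5NH2) = 0.2549 x 0.02226 = 0.005674 mol; V(HBr) at equivalence = 0.005674/0.3578 = 0.01586 L.
At equivalence the base is fully converted to C6H5NH3+; total volume = 0.03812 L, so [C6H5NH3+] = 0.005674/0.03812 = 0.1489 M.
Ka(C6H5NH3+) = Kw/Kb = 1.0e-14 / 4.3 x 10^-10 = 2.33e-5.
[H^+] = sqrt(Ka x [C6H5NH3+]) = sqrt(2.33e-5 x 0.1489) = 0.00186 M.
pH = -log(0.00186) = 2.73.

2.73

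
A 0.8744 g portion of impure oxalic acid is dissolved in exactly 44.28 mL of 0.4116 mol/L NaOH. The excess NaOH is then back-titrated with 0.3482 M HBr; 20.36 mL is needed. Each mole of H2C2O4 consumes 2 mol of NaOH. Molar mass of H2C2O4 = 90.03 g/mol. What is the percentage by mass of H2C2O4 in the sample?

57.3%

Total n(NaOH) added = 0.4116 x 0.04428 = 0.01823 mol.
n(HBr) used = 0.3482 x 0.02036 = 0.007089 mol, which equals the excess n(NaOH).
So n(NaOH) consumed by the sample = 0.01823 - 0.007089 = 0.01114 mol.
n(H2C2O4) = 0.01114 / 2 = 0.005568 mol.
mass H2C2O4 = 0.005568 x 90.03 = 0.5013 g, so %H2C2O4 = 0.5013/0.8744 x 100 = 57.3%.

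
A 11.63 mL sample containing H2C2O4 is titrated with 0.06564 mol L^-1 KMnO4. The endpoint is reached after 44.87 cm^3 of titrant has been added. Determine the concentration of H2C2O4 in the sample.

0.633 M

n(KMnO4) = 0.06564 x 0.04487 = 0.002945 mol.
From the balanced equation, 2 mol KMnO4 reacts with 5 mol H2C2O4, so n(H2C2O4) = 0.002945 x 5/2 = 0.007363 mol.
[H2C2O4] = 0.007363 / 0.01163 L = 0.633 M.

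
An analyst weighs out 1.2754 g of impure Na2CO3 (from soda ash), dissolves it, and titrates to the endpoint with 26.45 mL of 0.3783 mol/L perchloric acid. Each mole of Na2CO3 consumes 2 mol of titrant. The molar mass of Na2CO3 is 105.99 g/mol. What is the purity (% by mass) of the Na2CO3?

n(HClO4) = 0.3783 x 0.02645 = 0.01001 mol.
n(Na2CO3) = 0.01001 / 2 = 0.005003 mol.
mass of Na2CO3 = 0.005003 x 105.99 = 0.5303 g.
% purity = 0.5303 / 1.2754 x 100 = 41.6%.

41.6%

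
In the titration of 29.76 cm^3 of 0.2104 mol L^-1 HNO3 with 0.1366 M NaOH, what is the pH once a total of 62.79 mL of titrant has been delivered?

n(acid) = 0.2104 x 0.02976 = 0.006262 mol; n(NaOH) added = 0.1366 x 0.06279 = 0.008577 mol.
Base is in excess by 0.008577 - 0.006262 = 0.002316 mol in a total volume of 0.09255 L.
[OH^-] = 0.002316/0.09255 = 0.02502 M, so pOH = 1.60 and pH = 14.00 - 1.60 = 12.40.

12.40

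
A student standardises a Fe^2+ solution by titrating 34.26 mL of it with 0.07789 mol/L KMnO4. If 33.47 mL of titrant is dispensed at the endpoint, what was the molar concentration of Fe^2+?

n(KMnO4) = 0.07789 x 0.03347 = 0.002607 mol.
From the balanced equation, 1 mol KMnO4 reacts with 5 mol Fe^2+, so n(Fe^2+) = 0.002607 x 5/1 = 0.01303 mol.
[Fe^2+] = 0.01303 / 0.03426 L = 0.380 M.

0.380 M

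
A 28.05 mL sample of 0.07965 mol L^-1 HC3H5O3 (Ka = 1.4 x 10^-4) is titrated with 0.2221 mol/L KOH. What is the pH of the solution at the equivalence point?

n(HC3H5O3) = 0.07965 x 0.02805 = 0.002234 mol; V(KOH) at equivalence = 0.002234/0.2221 = 0.01006 L.
At equivalence all the acid is converted to C3H5O3-; total volume = 0.02805 + 0.01006 = 0.03811 L, so [C3H5O3-] = 0.002234/0.03811 = 0.05863 M.
Kb = Kw/Ka = 1.0e-14 / 1.4 x 10^-4 = 7.14e-11.
[OH^-] = sqrt(Kb x [C3H5O3-]) = sqrt(7.14e-11 x 0.05863) = 2.05e-6 M.
pOH = 5.69, so pH = 14.00 - 5.69 = 8.31.

8.31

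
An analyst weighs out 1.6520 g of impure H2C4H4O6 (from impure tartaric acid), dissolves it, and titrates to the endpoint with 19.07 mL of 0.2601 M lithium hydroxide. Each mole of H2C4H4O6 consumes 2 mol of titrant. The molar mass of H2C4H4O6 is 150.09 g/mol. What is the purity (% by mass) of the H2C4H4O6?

n(LiOH) = 0.2601 x 0.01907 = 0.004960 mol.
n(H2C4H4O6) = 0.004960 / 2 = 0.002480 mol.
mass of H2C4H4O6 = 0.002480 x 150.09 = 0.3722 g.
% purity = 0.3722 / 1.6520 x 100 = 22.5%.

22.5%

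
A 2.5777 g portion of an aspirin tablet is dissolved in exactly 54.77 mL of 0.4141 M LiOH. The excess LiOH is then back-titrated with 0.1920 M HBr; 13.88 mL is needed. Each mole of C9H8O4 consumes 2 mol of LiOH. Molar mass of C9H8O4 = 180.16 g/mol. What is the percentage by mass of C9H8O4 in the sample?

Total n(LiOH) added = 0.4141 x 0.05477 = 0.02268 mol.
n(HBr) used = 0.1920 x 0.01388 = 0.002665 mol, which equals the excess n(LiOH).
So n(LiOH) consumed by the sample = 0.02268 - 0.002665 = 0.02002 mol.
n(C9H8O4) = 0.02002 / 2 = 0.01001 mol.
mass C9H8O4 = 0.01001 x 180.16 = 1.803 g, so %C9H8O4 = 1.803/2.5777 x 100 = 69.9%.

69.9%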